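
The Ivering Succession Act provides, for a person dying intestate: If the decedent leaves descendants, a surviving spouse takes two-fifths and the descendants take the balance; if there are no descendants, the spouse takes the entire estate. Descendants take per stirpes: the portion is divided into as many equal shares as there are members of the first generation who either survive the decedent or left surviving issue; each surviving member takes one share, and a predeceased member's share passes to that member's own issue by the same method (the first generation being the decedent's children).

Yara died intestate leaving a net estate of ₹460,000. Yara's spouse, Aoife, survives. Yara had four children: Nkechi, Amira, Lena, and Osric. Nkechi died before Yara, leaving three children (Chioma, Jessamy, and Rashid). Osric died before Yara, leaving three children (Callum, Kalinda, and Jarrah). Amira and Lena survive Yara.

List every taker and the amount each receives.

Aoife takes two-fifths of ₹460,000 = ₹184,000. The remaining ₹276,000 passes to the descendants.
The descendants' portion (₹276,000) is divided into 4 shares of ₹69,000: Amira and Lena each take ₹69,000; Nkechi's ₹69,000 share passes to Nkechi's issue; Osric's ₹69,000 share passes to Osric's issue.
Nkechi's share (₹69,000) is divided into 3 shares of ₹23,000: Chioma, Jessamy, and Rashid each take ₹23,000.
Osric's share (₹69,000) is divided into 3 shares of ₹23,000: Callum, Kalinda, and Jarrah each take ₹23,000.

Aoife: ₹184,000; Chioma: ₹23,000; Jessamy: ₹23,000; Rashid: ₹23,000; Amira: ₹69,000; Lena: ₹69,000; Callum: ₹23,000; Kalinda: ₹23,000; Jarrah: ₹23,000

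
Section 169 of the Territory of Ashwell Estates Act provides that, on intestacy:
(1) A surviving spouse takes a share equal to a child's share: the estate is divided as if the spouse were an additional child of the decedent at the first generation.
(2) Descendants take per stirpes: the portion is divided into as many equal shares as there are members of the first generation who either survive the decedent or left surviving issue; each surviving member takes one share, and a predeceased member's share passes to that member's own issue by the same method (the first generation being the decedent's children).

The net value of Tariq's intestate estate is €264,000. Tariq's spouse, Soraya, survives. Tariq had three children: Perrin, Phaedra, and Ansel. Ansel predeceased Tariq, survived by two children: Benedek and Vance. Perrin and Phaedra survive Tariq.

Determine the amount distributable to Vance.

Vance receives €33,000.

The spouse counts as an additional share at the children's level, so there are 4 primary shares of €66,000. Soraya takes one such share (€66,000).
The children's combined portion (€198,000) is divided into 3 shares of €66,000: Perrin and Phaedra each take €66,000; Ansel's €66,000 share passes to Ansel's issue.
Ansel's share (€66,000) is divided into 2 shares of €33,000: Benedek and Vance each take €33,000.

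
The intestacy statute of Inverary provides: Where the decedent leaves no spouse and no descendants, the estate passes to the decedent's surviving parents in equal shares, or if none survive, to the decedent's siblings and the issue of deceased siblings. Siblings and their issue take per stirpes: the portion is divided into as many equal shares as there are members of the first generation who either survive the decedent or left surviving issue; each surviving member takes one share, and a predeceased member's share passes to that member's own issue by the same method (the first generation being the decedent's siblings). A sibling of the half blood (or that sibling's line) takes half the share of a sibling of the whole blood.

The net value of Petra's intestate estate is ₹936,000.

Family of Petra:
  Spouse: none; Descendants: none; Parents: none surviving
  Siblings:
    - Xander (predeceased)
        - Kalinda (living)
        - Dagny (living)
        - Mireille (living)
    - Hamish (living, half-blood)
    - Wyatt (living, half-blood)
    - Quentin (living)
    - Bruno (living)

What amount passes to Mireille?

The entire ₹936,000 passes to the siblings and their issue.
Counting each half-blood sibling's line as half a unit, there are 4 units in ₹936,000, so one unit is ₹234,000. Whole-blood lines (Xander, Quentin, and Bruno) take ₹234,000 each; half-blood lines (Hamish and Wyatt) take ₹117,000 each.
Xander's share (₹234,000) is divided into 3 shares of ₹78,000: Kalinda, Dagny, and Mireille each take ₹78,000.

Mireille receives ₹78,000.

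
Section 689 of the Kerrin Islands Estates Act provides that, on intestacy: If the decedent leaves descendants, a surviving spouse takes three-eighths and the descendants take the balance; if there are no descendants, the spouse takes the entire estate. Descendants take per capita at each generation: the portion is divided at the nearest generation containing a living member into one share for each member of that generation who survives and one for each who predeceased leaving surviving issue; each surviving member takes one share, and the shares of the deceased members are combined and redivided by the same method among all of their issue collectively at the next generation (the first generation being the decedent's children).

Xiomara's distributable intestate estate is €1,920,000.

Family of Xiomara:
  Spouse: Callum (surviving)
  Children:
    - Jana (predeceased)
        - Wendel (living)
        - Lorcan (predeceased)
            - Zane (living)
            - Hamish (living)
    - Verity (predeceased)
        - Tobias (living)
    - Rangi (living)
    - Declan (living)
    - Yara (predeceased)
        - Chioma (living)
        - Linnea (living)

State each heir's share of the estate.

Callum: €720,000; Wendel: €144,000; Zane: €72,000; Hamish: €72,000; Tobias: €144,000; Rangi: €240,000; Declan: €240,000; Chioma: €144,000; Linnea: €144,000

Callum takes three-eighths of €1,920,000 = €720,000. The remaining €1,200,000 passes to the descendants.
The descendants' portion (€1,200,000) is divided at the children's generation into 5 shares of €240,000. Rangi and Declan each take €240,000. The 3 shares of the deceased (Jana, Verity, and Yara) are combined into a pool of €720,000.
That pool (€720,000) is divided at the grandchildren's generation into 5 shares of €144,000. Wendel, Tobias, Chioma, and Linnea each take €144,000. The remaining share for the deceased Lorcan (€144,000) is carried to the next generation.
That pool (€144,000) is divided at the great-grandchildren's generation equally among Zane and Hamish: €72,000 each.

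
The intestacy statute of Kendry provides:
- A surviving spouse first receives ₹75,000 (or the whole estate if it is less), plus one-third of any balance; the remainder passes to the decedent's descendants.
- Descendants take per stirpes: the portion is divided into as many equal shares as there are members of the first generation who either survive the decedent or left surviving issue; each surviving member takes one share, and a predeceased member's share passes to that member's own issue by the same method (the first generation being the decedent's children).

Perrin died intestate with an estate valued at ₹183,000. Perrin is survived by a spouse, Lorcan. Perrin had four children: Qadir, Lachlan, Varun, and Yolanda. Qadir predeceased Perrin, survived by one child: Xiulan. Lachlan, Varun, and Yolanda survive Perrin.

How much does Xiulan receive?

Lorcan first takes ₹75,000, leaving a balance of ₹108,000. Lorcan then takes one-third of the balance (₹36,000), for a total of ₹111,000. The remaining ₹72,000 passes to the descendants.
The descendants' portion (₹72,000) is divided into 4 shares of ₹18,000: Lachlan, Varun, and Yolanda each take ₹18,000; Qadir's ₹18,000 share passes to Qadir's issue.
Qadir's share (₹18,000) passes entirely to Xiulan.

Xiulan receives ₹18,000.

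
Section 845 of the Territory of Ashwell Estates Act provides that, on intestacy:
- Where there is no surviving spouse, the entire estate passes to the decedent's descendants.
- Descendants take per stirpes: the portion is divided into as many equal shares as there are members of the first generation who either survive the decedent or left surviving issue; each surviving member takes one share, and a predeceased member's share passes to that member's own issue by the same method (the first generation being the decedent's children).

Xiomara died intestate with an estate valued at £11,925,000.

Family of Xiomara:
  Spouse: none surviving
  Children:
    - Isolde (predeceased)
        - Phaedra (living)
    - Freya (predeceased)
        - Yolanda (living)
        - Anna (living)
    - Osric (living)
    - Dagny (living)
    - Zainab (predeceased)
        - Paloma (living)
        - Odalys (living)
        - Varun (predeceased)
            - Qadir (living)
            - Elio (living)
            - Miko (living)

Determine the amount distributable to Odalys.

The entire £11,925,000 passes to the descendants.
That amount (£11,925,000) is divided into 5 shares of £2,385,000: Osric and Dagny each take £2,385,000; Isolde's £2,385,000 share passes to Isolde's issue; Freya's £2,385,000 share passes to Freya's issue; Zainab's £2,385,000 share passes to Zainab's issue.
Isolde's share (£2,385,000) passes entirely to Phaedra.
Freya's share (£2,385,000) is divided into 2 shares of £1,192,500: Yolanda and Anna each take £1,192,500.
Zainab's share (£2,385,000) is divided into 3 shares of £795,000: Paloma and Odalys each take £795,000; Varun's £795,000 share passes to Varun's issue.
Varun's share (£795,000) is divided into 3 shares of £265,000: Qadir, Elio, and Miko each take £265,000.

Odalys receives £795,000.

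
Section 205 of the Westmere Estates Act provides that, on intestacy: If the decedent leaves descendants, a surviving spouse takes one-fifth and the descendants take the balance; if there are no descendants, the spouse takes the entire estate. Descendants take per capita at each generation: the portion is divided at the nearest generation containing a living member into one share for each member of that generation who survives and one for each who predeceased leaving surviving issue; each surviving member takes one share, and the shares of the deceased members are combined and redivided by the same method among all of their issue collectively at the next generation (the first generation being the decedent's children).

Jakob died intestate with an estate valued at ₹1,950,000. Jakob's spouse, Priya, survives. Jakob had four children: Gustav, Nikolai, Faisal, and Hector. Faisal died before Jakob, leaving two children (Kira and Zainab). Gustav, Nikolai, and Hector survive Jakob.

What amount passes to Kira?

Priya takes one-fifth of ₹1,950,000 = ₹390,000. The remaining ₹1,560,000 passes to the descendants.
The descendants' portion (₹1,560,000) is divided at the children's generation into 4 shares of ₹390,000. Gustav, Nikolai, and Hector each take ₹390,000. The remaining share for the deceased Faisal (₹390,000) is carried to the next generation.
That pool (₹390,000) is divided at the grandchildren's generation equally among Kira and Zainab: ₹195,000 each.

Kira receives ₹195,000.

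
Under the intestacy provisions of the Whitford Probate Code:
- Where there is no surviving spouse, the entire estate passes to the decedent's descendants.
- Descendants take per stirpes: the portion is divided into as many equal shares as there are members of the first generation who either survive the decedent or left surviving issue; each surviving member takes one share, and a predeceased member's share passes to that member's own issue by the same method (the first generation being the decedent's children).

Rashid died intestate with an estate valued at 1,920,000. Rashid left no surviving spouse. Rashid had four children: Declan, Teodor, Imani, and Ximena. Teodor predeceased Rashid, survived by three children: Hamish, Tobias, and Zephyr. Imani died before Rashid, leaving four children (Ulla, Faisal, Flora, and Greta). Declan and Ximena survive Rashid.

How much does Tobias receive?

Tobias receives 160,000.

The entire 1,920,000 passes to the descendants.
That amount (1,920,000) is divided into 4 shares of 480,000: Declan and Ximena each take 480,000; Teodor's 480,000 share passes to Teodor's issue; Imani's 480,000 share passes to Imani's issue.
Teodor's share (480,000) is divided into 3 shares of 160,000: Hamish, Tobias, and Zephyr each take 160,000.
Imani's share (480,000) is divided into 4 shares of 120,000: Ulla, Faisal, Flora, and Greta each take 120,000.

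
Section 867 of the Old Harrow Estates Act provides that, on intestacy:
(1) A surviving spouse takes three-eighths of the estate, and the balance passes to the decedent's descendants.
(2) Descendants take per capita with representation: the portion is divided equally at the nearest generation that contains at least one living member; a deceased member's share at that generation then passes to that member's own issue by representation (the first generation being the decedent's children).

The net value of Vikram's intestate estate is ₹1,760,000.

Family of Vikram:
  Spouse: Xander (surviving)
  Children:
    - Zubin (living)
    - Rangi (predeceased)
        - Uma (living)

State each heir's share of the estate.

Xander takes three-eighths of ₹1,760,000 = ₹660,000. The remaining ₹1,100,000 passes to the descendants.
The descendants' portion (₹1,100,000) is divided into 2 shares of ₹550,000: Zubin takes ₹550,000; Rangi's ₹550,000 share passes to Rangi's issue.
Rangi's share (₹550,000) passes entirely to Uma.

Xander: ₹660,000; Zubin: ₹550,000; Uma: ₹550,000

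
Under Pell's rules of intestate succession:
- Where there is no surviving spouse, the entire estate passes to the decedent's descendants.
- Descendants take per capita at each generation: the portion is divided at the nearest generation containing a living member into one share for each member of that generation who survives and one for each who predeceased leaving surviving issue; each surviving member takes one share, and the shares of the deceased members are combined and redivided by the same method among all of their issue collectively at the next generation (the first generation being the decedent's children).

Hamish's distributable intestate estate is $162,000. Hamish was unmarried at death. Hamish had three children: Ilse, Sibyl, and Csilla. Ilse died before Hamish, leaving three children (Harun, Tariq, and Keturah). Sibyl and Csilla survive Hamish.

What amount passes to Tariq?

Tariq receives $18,000.

The entire $162,000 passes to the descendants.
That amount ($162,000) is divided at the children's generation into 3 shares of $54,000. Sibyl and Csilla each take $54,000. The remaining share for the deceased Ilse ($54,000) is carried to the next generation.
That pool ($54,000) is divided at the grandchildren's generation equally among Harun, Tariq, and Keturah: $18,000 each.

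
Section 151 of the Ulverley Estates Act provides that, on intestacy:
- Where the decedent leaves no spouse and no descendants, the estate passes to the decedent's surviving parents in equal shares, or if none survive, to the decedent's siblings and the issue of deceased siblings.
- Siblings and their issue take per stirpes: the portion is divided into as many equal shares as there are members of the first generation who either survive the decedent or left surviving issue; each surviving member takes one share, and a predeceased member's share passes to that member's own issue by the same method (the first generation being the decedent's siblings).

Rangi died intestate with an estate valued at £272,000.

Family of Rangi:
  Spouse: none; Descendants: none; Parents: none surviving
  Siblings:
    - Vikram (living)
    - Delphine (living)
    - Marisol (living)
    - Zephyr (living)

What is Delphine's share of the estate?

The entire £272,000 passes to the siblings and their issue.
That amount (£272,000) is divided into 4 shares of £68,000: Vikram, Delphine, Marisol, and Zephyr each take £68,000.

Delphine receives £68,000.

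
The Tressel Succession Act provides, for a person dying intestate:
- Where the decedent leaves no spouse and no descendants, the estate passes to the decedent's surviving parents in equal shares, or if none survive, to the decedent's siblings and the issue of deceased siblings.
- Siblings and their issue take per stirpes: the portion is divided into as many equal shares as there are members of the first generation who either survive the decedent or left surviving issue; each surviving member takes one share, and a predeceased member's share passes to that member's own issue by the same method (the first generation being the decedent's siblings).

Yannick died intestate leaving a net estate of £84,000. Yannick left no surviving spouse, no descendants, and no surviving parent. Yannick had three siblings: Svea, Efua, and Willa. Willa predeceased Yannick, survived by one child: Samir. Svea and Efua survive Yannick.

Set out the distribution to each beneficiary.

Svea: £28,000; Efua: £28,000; Samir: £28,000

The entire £84,000 passes to the siblings and their issue.
That amount (£84,000) is divided into 3 shares of £28,000: Svea and Efua each take £28,000; Willa's £28,000 share passes to Willa's issue.
Willa's share (£28,000) passes entirely to Samir.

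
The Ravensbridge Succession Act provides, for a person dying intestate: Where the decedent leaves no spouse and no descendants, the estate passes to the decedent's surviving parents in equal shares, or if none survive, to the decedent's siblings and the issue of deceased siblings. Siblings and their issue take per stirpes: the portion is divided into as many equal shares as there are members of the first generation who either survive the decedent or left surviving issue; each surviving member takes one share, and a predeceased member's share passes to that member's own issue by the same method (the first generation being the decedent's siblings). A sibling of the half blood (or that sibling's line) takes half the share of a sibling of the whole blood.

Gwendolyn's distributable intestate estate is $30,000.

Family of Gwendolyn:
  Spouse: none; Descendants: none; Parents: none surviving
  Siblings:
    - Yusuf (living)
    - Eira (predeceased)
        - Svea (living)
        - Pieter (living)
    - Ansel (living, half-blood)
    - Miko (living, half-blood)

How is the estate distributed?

The entire $30,000 passes to the siblings and their issue.
Counting each half-blood sibling's line as half a unit, there are 3 units in $30,000, so one unit is $10,000. Whole-blood lines (Yusuf and Eira) take $10,000 each; half-blood lines (Ansel and Miko) take $5,000 each.
Eira's share ($10,000) is divided into 2 shares of $5,000: Svea and Pieter each take $5,000.

Yusuf: $10,000; Svea: $5,000; Pieter: $5,000; Ansel: $5,000; Miko: $5,000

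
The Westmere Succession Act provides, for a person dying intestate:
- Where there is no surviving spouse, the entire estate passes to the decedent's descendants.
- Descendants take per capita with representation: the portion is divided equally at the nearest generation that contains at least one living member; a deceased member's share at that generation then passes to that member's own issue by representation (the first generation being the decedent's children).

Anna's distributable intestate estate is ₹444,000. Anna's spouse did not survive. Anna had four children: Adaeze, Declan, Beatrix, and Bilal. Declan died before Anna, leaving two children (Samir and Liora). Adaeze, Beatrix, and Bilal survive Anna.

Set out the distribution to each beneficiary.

Adaeze: ₹111,000; Samir: ₹55,500; Liora: ₹55,500; Beatrix: ₹111,000; Bilal: ₹111,000

The entire ₹444,000 passes to the descendants.
That amount (₹444,000) is divided into 4 shares of ₹111,000: Adaeze, Beatrix, and Bilal each take ₹111,000; Declan's ₹111,000 share passes to Declan's issue.
Declan's share (₹111,000) is divided into 2 shares of ₹55,500: Samir and Liora each take ₹55,500.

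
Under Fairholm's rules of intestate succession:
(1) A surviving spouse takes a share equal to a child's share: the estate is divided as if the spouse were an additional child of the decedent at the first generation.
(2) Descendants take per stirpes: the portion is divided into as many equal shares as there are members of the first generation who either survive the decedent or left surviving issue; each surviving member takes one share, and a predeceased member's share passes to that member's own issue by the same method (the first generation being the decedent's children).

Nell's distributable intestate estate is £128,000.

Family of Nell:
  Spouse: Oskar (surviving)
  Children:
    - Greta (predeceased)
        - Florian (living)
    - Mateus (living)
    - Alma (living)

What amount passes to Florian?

The spouse counts as an additional share at the children's level, so there are 4 primary shares of £32,000. Oskar takes one such share (£32,000).
The children's combined portion (£96,000) is divided into 3 shares of £32,000: Mateus and Alma each take £32,000; Greta's £32,000 share passes to Greta's issue.
Greta's share (£32,000) passes entirely to Florian.

Florian receives £32,000.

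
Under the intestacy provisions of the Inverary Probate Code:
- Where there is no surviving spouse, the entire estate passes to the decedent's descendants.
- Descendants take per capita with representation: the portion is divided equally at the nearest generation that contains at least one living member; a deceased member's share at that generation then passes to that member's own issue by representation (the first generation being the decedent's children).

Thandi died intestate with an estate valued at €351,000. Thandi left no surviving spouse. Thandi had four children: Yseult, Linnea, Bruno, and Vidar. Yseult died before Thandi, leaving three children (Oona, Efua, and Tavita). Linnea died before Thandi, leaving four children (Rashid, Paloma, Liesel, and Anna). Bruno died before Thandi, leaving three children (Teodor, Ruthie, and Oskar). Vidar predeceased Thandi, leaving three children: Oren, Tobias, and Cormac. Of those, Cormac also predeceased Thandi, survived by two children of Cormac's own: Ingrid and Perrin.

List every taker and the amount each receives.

The entire €351,000 passes to the descendants.
No child survives, so the initial division is made at the grandchildren's generation.
That amount (€351,000) is divided into 13 shares of €27,000: Oona, Efua, Tavita, Rashid, Paloma, Liesel, Anna, Teodor, Ruthie, Oskar, Oren, and Tobias each take €27,000; Cormac's €27,000 share passes to Cormac's issue.
Cormac's share (€27,000) is divided into 2 shares of €13,500: Ingrid and Perrin each take €13,500.

Oona: €27,000; Efua: €27,000; Tavita: €27,000; Rashid: €27,000; Paloma: €27,000; Liesel: €27,000; Anna: €27,000; Teodor: €27,000; Ruthie: €27,000; Oskar: €27,000; Oren: €27,000; Tobias: €27,000; Ingrid: €13,500; Perrin: €13,500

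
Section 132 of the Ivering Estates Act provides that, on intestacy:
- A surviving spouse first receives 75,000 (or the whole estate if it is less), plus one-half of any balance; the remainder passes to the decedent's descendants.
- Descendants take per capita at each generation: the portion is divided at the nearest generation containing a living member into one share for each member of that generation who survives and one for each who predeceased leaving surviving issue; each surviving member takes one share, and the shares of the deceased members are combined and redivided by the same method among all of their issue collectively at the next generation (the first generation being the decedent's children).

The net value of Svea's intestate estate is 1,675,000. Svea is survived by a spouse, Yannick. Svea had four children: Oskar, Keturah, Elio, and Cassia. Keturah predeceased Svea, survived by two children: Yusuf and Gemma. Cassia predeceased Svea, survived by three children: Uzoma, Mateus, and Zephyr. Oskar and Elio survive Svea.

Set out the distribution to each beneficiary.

Yannick first takes 75,000, leaving a balance of 1,600,000. Yannick then takes one-half of the balance (800,000), for a total of 875,000. The remaining 800,000 passes to the descendants.
The descendants' portion (800,000) is divided at the children's generation into 4 shares of 200,000. Oskar and Elio each take 200,000. The 2 shares of the deceased (Keturah and Cassia) are combined into a pool of 400,000.
That pool (400,000) is divided at the grandchildren's generation equally among Yusuf, Gemma, Uzoma, Mateus, and Zephyr: 80,000 each.

Yannick: 875,000; Oskar: 200,000; Yusuf: 80,000; Gemma: 80,000; Elio: 200,000; Uzoma: 80,000; Mateus: 80,000; Zephyr: 80,000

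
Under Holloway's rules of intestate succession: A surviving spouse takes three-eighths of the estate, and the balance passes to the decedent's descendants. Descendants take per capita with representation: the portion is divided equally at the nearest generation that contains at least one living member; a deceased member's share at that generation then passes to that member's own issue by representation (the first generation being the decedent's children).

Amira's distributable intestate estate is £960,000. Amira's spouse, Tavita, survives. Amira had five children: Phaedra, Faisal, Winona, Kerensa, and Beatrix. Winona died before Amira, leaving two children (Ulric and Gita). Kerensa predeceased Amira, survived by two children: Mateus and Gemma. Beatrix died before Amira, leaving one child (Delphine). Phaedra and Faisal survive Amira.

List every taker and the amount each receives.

Tavita: £360,000; Phaedra: £120,000; Faisal: £120,000; Ulric: £60,000; Gita: £60,000; Mateus: £60,000; Gemma: £60,000; Delphine: £120,000

Tavita takes three-eighths of £960,000 = £360,000. The remaining £600,000 passes to the descendants.
The descendants' portion (£600,000) is divided into 5 shares of £120,000: Phaedra and Faisal each take £120,000; Winona's £120,000 share passes to Winona's issue; Kerensa's £120,000 share passes to Kerensa's issue; Beatrix's £120,000 share passes to Beatrix's issue.
Winona's share (£120,000) is divided into 2 shares of £60,000: Ulric and Gita each take £60,000.
Kerensa's share (£120,000) is divided into 2 shares of £60,000: Mateus and Gemma each take £60,000.
Beatrix's share (£120,000) passes entirely to Delphine.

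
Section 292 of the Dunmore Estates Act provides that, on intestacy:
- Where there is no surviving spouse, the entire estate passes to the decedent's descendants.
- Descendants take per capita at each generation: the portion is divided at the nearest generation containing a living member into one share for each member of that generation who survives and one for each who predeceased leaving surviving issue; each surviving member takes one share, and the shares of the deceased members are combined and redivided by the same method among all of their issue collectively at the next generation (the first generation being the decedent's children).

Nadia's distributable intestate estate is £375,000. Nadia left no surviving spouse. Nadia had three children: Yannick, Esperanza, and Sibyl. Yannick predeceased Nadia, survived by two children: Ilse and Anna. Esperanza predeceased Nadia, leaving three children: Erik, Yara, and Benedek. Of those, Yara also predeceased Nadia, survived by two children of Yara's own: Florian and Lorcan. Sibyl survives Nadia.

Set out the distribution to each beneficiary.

Ilse: £50,000; Anna: £50,000; Erik: £50,000; Florian: £25,000; Lorcan: £25,000; Benedek: £50,000; Sibyl: £125,000

The entire £375,000 passes to the descendants.
That amount (£375,000) is divided at the children's generation into 3 shares of £125,000. Sibyl takes £125,000. The 2 shares of the deceased (Yannick and Esperanza) are combined into a pool of £250,000.
That pool (£250,000) is divided at the grandchildren's generation into 5 shares of £50,000. Ilse, Anna, Erik, and Benedek each take £50,000. The remaining share for the deceased Yara (£50,000) is carried to the next generation.
That pool (£50,000) is divided at the great-grandchildren's generation equally among Florian and Lorcan: £25,000 each.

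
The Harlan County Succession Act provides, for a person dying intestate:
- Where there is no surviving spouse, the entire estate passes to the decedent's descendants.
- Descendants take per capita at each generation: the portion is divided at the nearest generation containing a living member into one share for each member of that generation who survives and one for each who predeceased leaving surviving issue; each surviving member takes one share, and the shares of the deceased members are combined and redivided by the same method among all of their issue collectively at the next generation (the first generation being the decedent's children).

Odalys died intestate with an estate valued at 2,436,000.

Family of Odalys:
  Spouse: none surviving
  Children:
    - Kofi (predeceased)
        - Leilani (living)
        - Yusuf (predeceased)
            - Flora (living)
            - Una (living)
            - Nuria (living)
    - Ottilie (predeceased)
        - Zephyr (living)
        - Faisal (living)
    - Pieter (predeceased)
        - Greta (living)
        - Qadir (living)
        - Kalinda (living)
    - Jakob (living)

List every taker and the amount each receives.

Leilani: 261,000; Flora: 87,000; Una: 87,000; Nuria: 87,000; Zephyr: 261,000; Faisal: 261,000; Greta: 261,000; Qadir: 261,000; Kalinda: 261,000; Jakob: 609,000

The entire 2,436,000 passes to the descendants.
That amount (2,436,000) is divided at the children's generation into 4 shares of 609,000. Jakob takes 609,000. The 3 shares of the deceased (Kofi, Ottilie, and Pieter) are combined into a pool of 1,827,000.
That pool (1,827,000) is divided at the grandchildren's generation into 7 shares of 261,000. Leilani, Zephyr, Faisal, Greta, Qadir, and Kalinda each take 261,000. The remaining share for the deceased Yusuf (261,000) is carried to the next generation.
That pool (261,000) is divided at the great-grandchildren's generation equally among Flora, Una, and Nuria: 87,000 each.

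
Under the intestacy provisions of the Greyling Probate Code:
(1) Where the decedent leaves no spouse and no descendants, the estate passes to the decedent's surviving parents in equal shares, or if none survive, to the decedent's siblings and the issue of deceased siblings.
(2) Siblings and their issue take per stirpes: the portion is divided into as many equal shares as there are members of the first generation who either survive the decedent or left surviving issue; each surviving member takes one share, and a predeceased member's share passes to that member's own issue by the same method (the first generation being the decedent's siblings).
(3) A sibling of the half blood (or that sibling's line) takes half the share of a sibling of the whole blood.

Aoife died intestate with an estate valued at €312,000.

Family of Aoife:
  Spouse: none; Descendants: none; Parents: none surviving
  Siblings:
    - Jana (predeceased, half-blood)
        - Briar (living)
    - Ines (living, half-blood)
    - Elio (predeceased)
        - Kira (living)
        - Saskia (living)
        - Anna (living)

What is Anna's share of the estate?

The entire €312,000 passes to the siblings and their issue.
Counting each half-blood sibling's line as half a unit, there are 2 units in €312,000, so one unit is €156,000. Whole-blood lines (Elio) take €156,000 each; half-blood lines (Jana and Ines) take €78,000 each.
Jana's share (€78,000) passes entirely to Briar.
Elio's share (€156,000) is divided into 3 shares of €52,000: Kira, Saskia, and Anna each take €52,000.

Anna receives €52,000.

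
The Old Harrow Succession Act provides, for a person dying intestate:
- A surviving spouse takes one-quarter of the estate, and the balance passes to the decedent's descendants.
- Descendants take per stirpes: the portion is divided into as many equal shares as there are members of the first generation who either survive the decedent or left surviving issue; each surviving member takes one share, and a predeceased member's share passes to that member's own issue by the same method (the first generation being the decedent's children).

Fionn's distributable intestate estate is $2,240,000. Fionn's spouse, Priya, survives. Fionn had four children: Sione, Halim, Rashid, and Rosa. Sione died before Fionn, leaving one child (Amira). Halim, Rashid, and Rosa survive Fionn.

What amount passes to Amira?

Amira receives $420,000.

Priya takes one-quarter of $2,240,000 = $560,000. The remaining $1,680,000 passes to the descendants.
The descendants' portion ($1,680,000) is divided into 4 shares of $420,000: Halim, Rashid, and Rosa each take $420,000; Sione's $420,000 share passes to Sione's issue.
Sione's share ($420,000) passes entirely to Amira.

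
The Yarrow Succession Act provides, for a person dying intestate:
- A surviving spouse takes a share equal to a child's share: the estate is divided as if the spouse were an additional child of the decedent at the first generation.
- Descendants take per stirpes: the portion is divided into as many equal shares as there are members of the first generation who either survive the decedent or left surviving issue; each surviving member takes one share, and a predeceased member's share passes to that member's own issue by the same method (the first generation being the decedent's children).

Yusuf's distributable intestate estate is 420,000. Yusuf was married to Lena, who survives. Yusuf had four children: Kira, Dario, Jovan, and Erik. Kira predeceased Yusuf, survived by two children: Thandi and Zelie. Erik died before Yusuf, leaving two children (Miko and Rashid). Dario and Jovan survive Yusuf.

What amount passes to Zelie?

Zelie receives 42,000.

The spouse counts as an additional share at the children's level, so there are 5 primary shares of 84,000. Lena takes one such share (84,000).
The children's combined portion (336,000) is divided into 4 shares of 84,000: Dario and Jovan each take 84,000; Kira's 84,000 share passes to Kira's issue; Erik's 84,000 share passes to Erik's issue.
Kira's share (84,000) is divided into 2 shares of 42,000: Thandi and Zelie each take 42,000.
Erik's share (84,000) is divided into 2 shares of 42,000: Miko and Rashid each take 42,000.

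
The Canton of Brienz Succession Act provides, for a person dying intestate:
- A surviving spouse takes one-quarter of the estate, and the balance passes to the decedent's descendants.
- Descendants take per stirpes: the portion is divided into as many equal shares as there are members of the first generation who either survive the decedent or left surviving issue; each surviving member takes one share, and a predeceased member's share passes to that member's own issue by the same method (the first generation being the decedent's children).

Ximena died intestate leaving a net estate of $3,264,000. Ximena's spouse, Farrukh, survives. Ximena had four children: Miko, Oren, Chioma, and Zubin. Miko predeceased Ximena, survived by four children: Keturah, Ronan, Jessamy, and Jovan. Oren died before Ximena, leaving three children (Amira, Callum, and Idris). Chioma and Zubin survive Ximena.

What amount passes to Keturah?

Farrukh takes one-quarter of $3,264,000 = $816,000. The remaining $2,448,000 passes to the descendants.
The descendants' portion ($2,448,000) is divided into 4 shares of $612,000: Chioma and Zubin each take $612,000; Miko's $612,000 share passes to Miko's issue; Oren's $612,000 share passes to Oren's issue.
Miko's share ($612,000) is divided into 4 shares of $153,000: Keturah, Ronan, Jessamy, and Jovan each take $153,000.
Oren's share ($612,000) is divided into 3 shares of $204,000: Amira, Callum, and Idris each take $204,000.

Keturah receives $153,000.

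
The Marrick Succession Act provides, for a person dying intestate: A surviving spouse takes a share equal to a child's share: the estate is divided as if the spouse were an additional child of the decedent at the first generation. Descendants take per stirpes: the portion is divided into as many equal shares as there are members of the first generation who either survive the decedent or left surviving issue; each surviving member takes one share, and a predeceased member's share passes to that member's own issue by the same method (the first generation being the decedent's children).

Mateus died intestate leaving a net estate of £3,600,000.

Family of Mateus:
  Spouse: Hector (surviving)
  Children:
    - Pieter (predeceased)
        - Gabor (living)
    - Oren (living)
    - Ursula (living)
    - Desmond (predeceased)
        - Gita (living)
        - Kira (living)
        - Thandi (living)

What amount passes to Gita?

The spouse counts as an additional share at the children's level, so there are 5 primary shares of £720,000. Hector takes one such share (£720,000).
The children's combined portion (£2,880,000) is divided into 4 shares of £720,000: Oren and Ursula each take £720,000; Pieter's £720,000 share passes to Pieter's issue; Desmond's £720,000 share passes to Desmond's issue.
Pieter's share (£720,000) passes entirely to Gabor.
Desmond's share (£720,000) is divided into 3 shares of £240,000: Gita, Kira, and Thandi each take £240,000.

Gita receives £240,000.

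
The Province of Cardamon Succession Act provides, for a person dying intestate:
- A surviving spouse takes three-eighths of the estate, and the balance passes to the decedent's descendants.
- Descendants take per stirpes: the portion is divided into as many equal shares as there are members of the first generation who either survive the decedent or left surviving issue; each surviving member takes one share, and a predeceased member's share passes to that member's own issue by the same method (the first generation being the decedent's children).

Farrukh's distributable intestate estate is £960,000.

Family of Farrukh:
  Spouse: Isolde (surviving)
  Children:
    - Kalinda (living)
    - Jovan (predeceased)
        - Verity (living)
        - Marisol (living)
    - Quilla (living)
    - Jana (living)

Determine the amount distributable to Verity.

Verity receives £75,000.

Isolde takes three-eighths of £960,000 = £360,000. The remaining £600,000 passes to the descendants.
The descendants' portion (£600,000) is divided into 4 shares of £150,000: Kalinda, Quilla, and Jana each take £150,000; Jovan's £150,000 share passes to Jovan's issue.
Jovan's share (£150,000) is divided into 2 shares of £75,000: Verity and Marisol each take £75,000.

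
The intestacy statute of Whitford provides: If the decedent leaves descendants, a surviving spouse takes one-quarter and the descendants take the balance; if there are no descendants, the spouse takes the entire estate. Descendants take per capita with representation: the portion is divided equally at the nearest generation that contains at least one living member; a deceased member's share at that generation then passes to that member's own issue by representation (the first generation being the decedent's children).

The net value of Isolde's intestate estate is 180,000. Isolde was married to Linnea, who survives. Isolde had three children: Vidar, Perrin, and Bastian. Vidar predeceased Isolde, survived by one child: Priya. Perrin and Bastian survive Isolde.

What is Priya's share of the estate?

Linnea takes one-quarter of 180,000 = 45,000. The remaining 135,000 passes to the descendants.
The descendants' portion (135,000) is divided into 3 shares of 45,000: Perrin and Bastian each take 45,000; Vidar's 45,000 share passes to Vidar's issue.
Vidar's share (45,000) passes entirely to Priya.

Priya receives 45,000.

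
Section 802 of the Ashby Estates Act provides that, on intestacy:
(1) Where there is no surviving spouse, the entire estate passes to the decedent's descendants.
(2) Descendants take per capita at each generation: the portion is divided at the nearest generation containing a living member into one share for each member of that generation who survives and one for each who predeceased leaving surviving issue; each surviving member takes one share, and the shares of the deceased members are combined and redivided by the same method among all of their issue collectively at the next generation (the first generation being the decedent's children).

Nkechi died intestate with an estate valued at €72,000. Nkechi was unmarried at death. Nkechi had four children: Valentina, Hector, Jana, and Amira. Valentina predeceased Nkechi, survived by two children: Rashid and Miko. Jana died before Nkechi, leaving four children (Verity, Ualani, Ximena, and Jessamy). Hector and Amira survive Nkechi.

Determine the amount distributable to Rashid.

The entire €72,000 passes to the descendants.
That amount (€72,000) is divided at the children's generation into 4 shares of €18,000. Hector and Amira each take €18,000. The 2 shares of the deceased (Valentina and Jana) are combined into a pool of €36,000.
That pool (€36,000) is divided at the grandchildren's generation equally among Rashid, Miko, Verity, Ualani, Ximena, and Jessamy: €6,000 each.

Rashid receives €6,000.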